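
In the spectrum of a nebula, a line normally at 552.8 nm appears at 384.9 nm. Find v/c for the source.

0.347c

λ'/λ₀ = 0.6963 < 1 (blueshift), so the source is approaching.
λ'/λ₀ = √((1 − β)/(1 + β)) for an approaching source ⇒ β = (1 − r²)/(1 + r²) with r = λ'/λ₀.
β = (1 − 0.4848)/(1 + 0.4848) ≈ 0.347.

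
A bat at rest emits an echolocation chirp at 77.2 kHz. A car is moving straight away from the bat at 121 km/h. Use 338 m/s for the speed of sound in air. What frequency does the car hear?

69.5 kHz

121 km/h = 33.61 m/s.
Only the observer moves, away from the source, so f' = f · (v − v_o)/v.
f' = 77.2 × (338 − 33.61)/338 = 77.2 × 304.39/338 ≈ 69.5 kHz.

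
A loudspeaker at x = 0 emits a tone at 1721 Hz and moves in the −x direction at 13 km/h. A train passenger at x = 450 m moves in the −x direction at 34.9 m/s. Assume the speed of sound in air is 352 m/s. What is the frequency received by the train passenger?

1872 Hz

13 km/h = 3.611 m/s.
The observer lies on the +x side, so the source is heading away from the observer and the observer is heading toward the source.
With source receding and observer approaching, f' = f · (v + v_o)/(v + v_s).
f' = 1721 × (352 + 34.9)/(352 + 3.611) = 1721 × 386.9/355.61 ≈ 1872 Hz.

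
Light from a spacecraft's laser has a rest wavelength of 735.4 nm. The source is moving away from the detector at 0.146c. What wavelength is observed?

Relativistic Doppler for wavelength: λ' = λ₀ · √((1 + β)/(1 − β)).
λ' = 735.4 × √(1.1460/0.8540) = 735.4 × 1.15841 ≈ 851.9 nm.

851.9 nm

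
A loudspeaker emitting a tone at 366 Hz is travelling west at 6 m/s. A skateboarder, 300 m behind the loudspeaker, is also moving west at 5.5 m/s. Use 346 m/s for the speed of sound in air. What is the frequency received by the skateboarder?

365 Hz

The skateboarder is behind, so the loudspeaker is moving away from it while the skateboarder is moving toward the loudspeaker.
Both move, so f' = f · (v + v_o)/(v + v_s).
f' = 366 × (346 + 5.5)/(346 + 6) = 366 × 351.5/352 ≈ 365 Hz.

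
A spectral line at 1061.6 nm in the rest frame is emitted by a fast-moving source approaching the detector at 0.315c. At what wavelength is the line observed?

766.2 nm

Relativistic Doppler for wavelength: λ' = λ₀ · √((1 − β)/(1 + β)).
λ' = 1061.6 × √(0.6850/1.3150) = 1061.6 × 0.72174 ≈ 766.2 nm.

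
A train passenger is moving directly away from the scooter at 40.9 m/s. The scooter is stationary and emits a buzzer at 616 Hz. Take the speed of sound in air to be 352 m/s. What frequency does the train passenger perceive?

544 Hz

Only the observer moves, away from the source, so f' = f · (v − v_o)/v.
f' = 616 × (352 − 40.9)/352 = 616 × 311.1/352 ≈ 544 Hz.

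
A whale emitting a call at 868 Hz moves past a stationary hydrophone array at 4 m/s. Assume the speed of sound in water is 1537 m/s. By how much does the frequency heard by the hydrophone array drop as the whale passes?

4.52 Hz

Approaching: f₁ = f · v/(v − v_s) = 868 × 1537/1533 ≈ 870.26 Hz.
Receding: f₂ = f · v/(v + v_s) = 868 × 1537/1541 ≈ 865.75 Hz.
Drop: f₁ − f₂ = 2f·v·v_s/(v² − v_s²) = 2 × 868 × 1537 × 4/(1537² − 4²) ≈ 4.52 Hz.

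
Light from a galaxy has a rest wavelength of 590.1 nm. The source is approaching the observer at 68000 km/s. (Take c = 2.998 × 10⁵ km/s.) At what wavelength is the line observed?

468.5 nm

β = v/c = 68000/299800 = 0.2268.
Relativistic Doppler for wavelength: λ' = λ₀ · √((1 − β)/(1 + β)).
λ' = 590.1 × √(0.7732/1.2268) = 590.1 × 0.79387 ≈ 468.5 nm.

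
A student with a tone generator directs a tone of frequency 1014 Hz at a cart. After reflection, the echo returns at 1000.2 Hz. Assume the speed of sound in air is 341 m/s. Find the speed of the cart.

Double Doppler shift off a moving reflector: f₂ = f₀ · (v + u)/(v − u) (u > 0 toward emitter).
Rearranging, u = v · (f₂ − f₀)/(f₂ + f₀) = 341 × -13.8/2014.2 ≈ -2.34 m/s.
So the cart is moving at 2.34 m/s away from the emitter.

2.34 m/s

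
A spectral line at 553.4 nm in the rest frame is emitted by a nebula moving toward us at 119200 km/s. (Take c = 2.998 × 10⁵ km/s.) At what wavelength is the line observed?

363.3 nm

β = v/c = 119200/299800 = 0.3976.
Relativistic Doppler for wavelength: λ' = λ₀ · √((1 − β)/(1 + β)).
λ' = 553.4 × √(0.6024/1.3976) = 553.4 × 0.65653 ≈ 363.3 nm.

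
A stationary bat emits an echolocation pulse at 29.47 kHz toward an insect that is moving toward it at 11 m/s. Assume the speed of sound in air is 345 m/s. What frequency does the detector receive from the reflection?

At the insect (a moving observer), f₁ = f₀ · (v + u)/v = 29.47 × 356/345 ≈ 30.4 kHz.
On reflection it acts as a source moving toward the stationary detector: f₂ = f₁ · v/(v − u) = 30.4 × 345/334 ≈ 31.4 kHz.
Equivalently f₂ = f₀ · (v + u)/(v − u).

31.4 kHz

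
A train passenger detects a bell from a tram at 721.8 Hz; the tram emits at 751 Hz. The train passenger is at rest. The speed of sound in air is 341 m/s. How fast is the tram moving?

f' < f, so the tram is receding.
f' = f · v/(v + v_s) ⇒ v_s = v · |1 − f/f'|.
v_s = 341 × |1 − 751/721.8| = 341 × 0.04045 ≈ 13.8 m/s.

13.8 m/s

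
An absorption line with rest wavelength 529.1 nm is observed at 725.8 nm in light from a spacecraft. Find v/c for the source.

λ'/λ₀ = 1.3718 > 1 (redshift), so the source is receding.
λ'/λ₀ = √((1 + β)/(1 − β)) for a receding source ⇒ β = (r² − 1)/(r² + 1) with r = λ'/λ₀.
β = (1.8817 − 1)/(1.8817 + 1) ≈ 0.306.

0.306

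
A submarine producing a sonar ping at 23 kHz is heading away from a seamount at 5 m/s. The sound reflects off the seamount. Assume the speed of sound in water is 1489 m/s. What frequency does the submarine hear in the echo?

The seamount receives the sound from a moving source: f₁ = f₀ · v/(v + v_e) = 23 × 1489/1494 ≈ 22.9 kHz.
On the return leg the submarine is a moving observer: f₂ = f₁ · (v − v_e)/v = 22.9 × 1484/1489 ≈ 22.8 kHz.

22.8 kHz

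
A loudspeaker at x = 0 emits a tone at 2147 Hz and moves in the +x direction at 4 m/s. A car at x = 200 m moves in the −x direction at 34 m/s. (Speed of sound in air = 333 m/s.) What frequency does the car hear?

The observer lies on the +x side, so the source is heading toward the observer and the observer is heading toward the source.
With source approaching and observer approaching, f' = f · (v + v_o)/(v − v_s).
f' = 2147 × (333 + 34)/(333 − 4) = 2147 × 367/329 ≈ 2395 Hz.

2395 Hz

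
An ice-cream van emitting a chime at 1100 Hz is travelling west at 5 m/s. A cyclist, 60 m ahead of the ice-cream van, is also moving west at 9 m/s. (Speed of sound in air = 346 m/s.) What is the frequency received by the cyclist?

1087 Hz

The cyclist is ahead, so the ice-cream van is moving toward it while the cyclist is moving away from the ice-cream van.
With source approaching and observer receding, f' = f · (v − v_o)/(v − v_s).
f' = 1100 × (346 − 9)/(346 − 5) = 1100 × 337/341 ≈ 1087 Hz.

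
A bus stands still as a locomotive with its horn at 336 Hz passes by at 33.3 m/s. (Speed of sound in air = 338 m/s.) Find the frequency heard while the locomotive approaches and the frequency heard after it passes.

373 Hz approaching; 306 Hz receding

Approaching: f₁ = f · v/(v − v_s) = 336 × 338/304.7 ≈ 373 Hz.
Receding: f₂ = f · v/(v + v_s) = 336 × 338/371.3 ≈ 306 Hz.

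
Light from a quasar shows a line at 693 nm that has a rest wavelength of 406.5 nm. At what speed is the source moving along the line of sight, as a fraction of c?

λ'/λ₀ = 1.7048 > 1 (redshift), so the source is receding.
λ'/λ₀ = √((1 + β)/(1 − β)) for a receding source ⇒ β = (r² − 1)/(r² + 1) with r = λ'/λ₀.
β = (2.9063 − 1)/(2.9063 + 1) ≈ 0.488.

0.488c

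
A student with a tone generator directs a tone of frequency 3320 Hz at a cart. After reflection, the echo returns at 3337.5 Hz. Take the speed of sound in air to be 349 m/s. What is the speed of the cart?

Double Doppler shift off a moving reflector: f₂ = f₀ · (v + u)/(v − u) (u > 0 toward emitter).
Rearranging, u = v · (f₂ − f₀)/(f₂ + f₀) = 349 × 17.5/6657.5 ≈ 0.92 m/s.
So the cart is moving at 0.92 m/s toward the emitter.

0.92 m/s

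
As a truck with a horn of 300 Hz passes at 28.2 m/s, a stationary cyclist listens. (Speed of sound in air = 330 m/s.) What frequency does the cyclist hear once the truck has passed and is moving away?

276 Hz

Receding: f₂ = f · v/(v + v_s) = 300 × 330/358.2 ≈ 276 Hz.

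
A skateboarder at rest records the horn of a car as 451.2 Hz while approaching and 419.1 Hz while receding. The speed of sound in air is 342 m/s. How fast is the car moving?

f₁/f₂ = (v + v_s)/(v − v_s), so v_s = v · (f₁ − f₂)/(f₁ + f₂).
v_s = 342 × (451.2 − 419.1)/(451.2 + 419.1) = 342 × 32.1/870.3 ≈ 12.6 m/s.

12.6 m/s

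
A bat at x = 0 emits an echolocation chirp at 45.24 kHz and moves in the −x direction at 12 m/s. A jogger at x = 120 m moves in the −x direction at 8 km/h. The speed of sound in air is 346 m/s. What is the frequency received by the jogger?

8 km/h = 2.222 m/s.
The observer lies on the +x side, so the source is heading away from the observer and the observer is heading toward the source.
With source receding and observer approaching, f' = f · (v + v_o)/(v + v_s).
f' = 45.24 × (346 + 2.222)/(346 + 12) = 45.24 × 348.22/358 ≈ 44.0 kHz.

44.0 kHz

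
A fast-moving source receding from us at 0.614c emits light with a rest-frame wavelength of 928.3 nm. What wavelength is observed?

Relativistic Doppler for wavelength: λ' = λ₀ · √((1 + β)/(1 − β)).
λ' = 928.3 × √(1.6140/0.3860) = 928.3 × 2.04483 ≈ 1898.2 nm.

1898.2 nm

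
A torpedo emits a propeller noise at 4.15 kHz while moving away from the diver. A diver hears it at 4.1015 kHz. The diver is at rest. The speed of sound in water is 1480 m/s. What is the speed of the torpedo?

f' = f · v/(v + v_s) ⇒ v_s = v · |1 − f/f'|.
v_s = 1480 × |1 − 4.15/4.1015| = 1480 × 0.01182 ≈ 17.5 m/s.

17.5 m/s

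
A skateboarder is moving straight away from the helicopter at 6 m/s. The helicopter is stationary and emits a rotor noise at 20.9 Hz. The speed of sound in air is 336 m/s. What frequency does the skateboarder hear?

20.5 Hz

Only the observer moves, away from the source, so f' = f · (v − v_o)/v.
f' = 20.9 × (336 − 6)/336 = 20.9 × 330/336 ≈ 20.5 Hz.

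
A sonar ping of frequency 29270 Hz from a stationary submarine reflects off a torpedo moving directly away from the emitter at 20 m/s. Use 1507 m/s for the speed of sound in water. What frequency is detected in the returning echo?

28503 Hz

At the torpedo (a moving observer), f₁ = f₀ · (v − u)/v = 29270 × 1487/1507 ≈ 28882 Hz.
On reflection it acts as a source moving away from the stationary detector: f₂ = f₁ · v/(v + u) = 28882 × 1507/1527 ≈ 28503 Hz.
Equivalently f₂ = f₀ · (v − u)/(v + u).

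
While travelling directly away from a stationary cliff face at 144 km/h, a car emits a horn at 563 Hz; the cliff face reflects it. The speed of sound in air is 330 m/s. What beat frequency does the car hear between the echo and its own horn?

144 km/h = 40 m/s.
The cliff face receives the sound from a moving source: f₁ = f₀ · v/(v + v_e) = 563 × 330/370 ≈ 502.1 Hz.
On the return leg the car is a moving observer: f₂ = f₁ · (v − v_e)/v = 502.1 × 290/330 ≈ 441.3 Hz.
Equivalently f₂ = f₀ · (v − v_e)/(v + v_e).
Beat against the emitted tone: |f₂ − f₀| = 2v_e·f₀/(v + v_e) = 2 × 40 × 563/370 ≈ 122 Hz.

122 Hz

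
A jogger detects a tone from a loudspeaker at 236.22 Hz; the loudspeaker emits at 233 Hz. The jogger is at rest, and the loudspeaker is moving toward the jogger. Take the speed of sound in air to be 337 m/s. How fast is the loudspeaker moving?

f' = f · v/(v − v_s) ⇒ v_s = v · |1 − f/f'|.
v_s = 337 × |1 − 233/236.22| = 337 × 0.01363 ≈ 4.6 m/s.

4.6 m/s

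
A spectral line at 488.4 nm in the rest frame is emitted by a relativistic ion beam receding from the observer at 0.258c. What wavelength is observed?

635.9 nm

Relativistic Doppler for wavelength: λ' = λ₀ · √((1 + β)/(1 − β)).
λ' = 488.4 × √(1.2580/0.7420) = 488.4 × 1.30208 ≈ 635.9 nm.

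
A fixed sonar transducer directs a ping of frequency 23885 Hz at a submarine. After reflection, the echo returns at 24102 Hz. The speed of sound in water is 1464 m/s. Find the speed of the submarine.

Double Doppler shift off a moving reflector: f₂ = f₀ · (v + u)/(v − u) (u > 0 toward emitter).
Rearranging, u = v · (f₂ − f₀)/(f₂ + f₀) = 1464 × 217/47987 ≈ 6.6 m/s.
So the submarine is moving at 6.6 m/s toward the emitter.

6.6 m/s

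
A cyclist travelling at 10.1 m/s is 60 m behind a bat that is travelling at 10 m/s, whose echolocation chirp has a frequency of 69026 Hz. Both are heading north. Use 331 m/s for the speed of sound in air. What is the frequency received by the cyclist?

The cyclist is behind, so the bat is moving away from it while the cyclist is moving toward the bat.
With source receding and observer approaching, f' = f · (v + v_o)/(v + v_s).
f' = 69026 × (331 + 10.1)/(331 + 10) = 69026 × 341.1/341 ≈ 69046 Hz.

69046 Hz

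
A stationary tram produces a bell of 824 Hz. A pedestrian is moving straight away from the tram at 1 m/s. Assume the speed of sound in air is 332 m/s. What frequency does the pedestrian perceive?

822 Hz

Moving observer, stationary source: f' = f · (v − v_o)/v.
f' = 824 × (332 − 1)/332 = 824 × 331/332 ≈ 822 Hz.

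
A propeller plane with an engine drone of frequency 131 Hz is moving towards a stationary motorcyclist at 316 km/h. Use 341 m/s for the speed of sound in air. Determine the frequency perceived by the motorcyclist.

176 Hz

316 km/h = 87.78 m/s.
Moving source, stationary observer: f' = f · v/(v − v_s) since the source is approaching.
f' = 131 × 341/(341 − 87.78) = 131 × 341/253.2 ≈ 176 Hz.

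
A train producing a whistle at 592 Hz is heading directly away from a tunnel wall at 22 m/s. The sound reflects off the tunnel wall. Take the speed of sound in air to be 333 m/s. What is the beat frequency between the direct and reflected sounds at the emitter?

73 Hz

The tunnel wall receives the sound from a moving source: f₁ = f₀ · v/(v + v_e) = 592 × 333/355 ≈ 555.3 Hz.
On the return leg the train is a moving observer: f₂ = f₁ · (v − v_e)/v = 555.3 × 311/333 ≈ 518.6 Hz.
Equivalently f₂ = f₀ · (v − v_e)/(v + v_e).
Beat against the emitted tone: |f₂ − f₀| = 2v_e·f₀/(v + v_e) = 2 × 22 × 592/355 ≈ 73 Hz.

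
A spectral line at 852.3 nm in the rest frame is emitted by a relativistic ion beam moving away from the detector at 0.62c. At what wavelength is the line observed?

1759.8 nm

Relativistic Doppler for wavelength: λ' = λ₀ · √((1 + β)/(1 − β)).
λ' = 852.3 × √(1.6200/0.3800) = 852.3 × 2.06474 ≈ 1759.8 nm.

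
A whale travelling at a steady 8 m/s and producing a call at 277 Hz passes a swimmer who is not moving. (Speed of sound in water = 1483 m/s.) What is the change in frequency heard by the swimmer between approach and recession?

2.99 Hz

Approaching: f₁ = f · v/(v − v_s) = 277 × 1483/1475 ≈ 278.50 Hz.
Receding: f₂ = f · v/(v + v_s) = 277 × 1483/1491 ≈ 275.51 Hz.
Drop: f₁ − f₂ = 2f·v·v_s/(v² − v_s²) = 2 × 277 × 1483 × 8/(1483² − 8²) ≈ 2.99 Hz.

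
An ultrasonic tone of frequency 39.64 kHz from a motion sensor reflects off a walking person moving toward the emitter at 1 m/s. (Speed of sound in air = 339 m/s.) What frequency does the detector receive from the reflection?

At the walking person (a moving observer), f₁ = f₀ · (v + u)/v = 39.64 × 340/339 ≈ 39.8 kHz.
On reflection it acts as a source moving toward the stationary detector: f₂ = f₁ · v/(v − u) = 39.8 × 339/338 ≈ 39.9 kHz.
Equivalently f₂ = f₀ · (v + u)/(v − u).

39.9 kHz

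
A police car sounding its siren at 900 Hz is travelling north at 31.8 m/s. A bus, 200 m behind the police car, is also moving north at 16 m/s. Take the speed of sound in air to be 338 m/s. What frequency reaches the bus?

The bus is behind, so the police car is moving away from it while the bus is moving toward the police car.
With source receding and observer approaching, f' = f · (v + v_o)/(v + v_s).
f' = 900 × (338 + 16)/(338 + 31.8) = 900 × 354/369.8 ≈ 862 Hz.

862 Hz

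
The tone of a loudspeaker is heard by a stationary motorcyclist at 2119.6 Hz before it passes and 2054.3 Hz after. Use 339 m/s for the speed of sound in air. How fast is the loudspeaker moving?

5.3 m/s

f₁/f₂ = (v + v_s)/(v − v_s), so v_s = v · (f₁ − f₂)/(f₁ + f₂).
v_s = 339 × (2119.6 − 2054.3)/(2119.6 + 2054.3) = 339 × 65.3/4173.9 ≈ 5.3 m/s.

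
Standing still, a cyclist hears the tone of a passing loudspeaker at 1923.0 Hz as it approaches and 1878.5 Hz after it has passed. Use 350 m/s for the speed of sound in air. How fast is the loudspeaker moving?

4.1 m/s

f₁/f₂ = (v + v_s)/(v − v_s), so v_s = v · (f₁ − f₂)/(f₁ + f₂).
v_s = 350 × (1923.0 − 1878.5)/(1923.0 + 1878.5) = 350 × 44.5/3801.5 ≈ 4.1 m/s.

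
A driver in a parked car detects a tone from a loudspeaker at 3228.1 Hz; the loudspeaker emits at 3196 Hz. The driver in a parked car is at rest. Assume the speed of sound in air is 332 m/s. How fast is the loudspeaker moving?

f' > f, so the loudspeaker is approaching.
f' = f · v/(v − v_s) ⇒ v_s = v · |1 − f/f'|.
v_s = 332 × |1 − 3196/3228.1| = 332 × 0.009944 ≈ 3.3 m/s.

3.3 m/s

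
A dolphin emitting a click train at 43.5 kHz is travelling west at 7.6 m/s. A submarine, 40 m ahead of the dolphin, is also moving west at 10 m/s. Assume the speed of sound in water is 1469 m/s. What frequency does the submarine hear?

43.4 kHz

The submarine is ahead, so the dolphin is moving toward it while the submarine is moving away from the dolphin.
With source approaching and observer receding, f' = f · (v − v_o)/(v − v_s).
f' = 43.5 × (1469 − 10)/(1469 − 7.6) = 43.5 × 1459/1461.4 ≈ 43.4 kHz.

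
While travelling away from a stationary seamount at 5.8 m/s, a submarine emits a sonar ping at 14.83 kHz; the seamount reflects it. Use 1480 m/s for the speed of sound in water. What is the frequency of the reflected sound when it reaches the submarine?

14.71 kHz

The seamount receives the sound from a moving source: f₁ = f₀ · v/(v + v_e) = 14.83 × 1480/1485.8 ≈ 14.77 kHz.
On the return leg the submarine is a moving observer: f₂ = f₁ · (v − v_e)/v = 14.77 × 1474.2/1480 ≈ 14.71 kHz.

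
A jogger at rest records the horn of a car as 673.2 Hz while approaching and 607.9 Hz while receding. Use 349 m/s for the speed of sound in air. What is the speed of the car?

17.8 m/s

f₁/f₂ = (v + v_s)/(v − v_s), so v_s = v · (f₁ − f₂)/(f₁ + f₂).
v_s = 349 × (673.2 − 607.9)/(673.2 + 607.9) = 349 × 65.3/1281.1 ≈ 17.8 m/s.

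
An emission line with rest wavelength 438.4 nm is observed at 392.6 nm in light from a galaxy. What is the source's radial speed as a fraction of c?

λ'/λ₀ = 0.8955 < 1 (blueshift), so the source is approaching.
λ'/λ₀ = √((1 − β)/(1 + β)) for an approaching source ⇒ β = (1 − r²)/(1 + r²) with r = λ'/λ₀.
β = (1 − 0.8020)/(1 + 0.8020) ≈ 0.110.

0.110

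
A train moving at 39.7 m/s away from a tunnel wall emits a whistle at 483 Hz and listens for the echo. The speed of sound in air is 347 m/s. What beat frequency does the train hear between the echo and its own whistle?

The tunnel wall receives the sound from a moving source: f₁ = f₀ · v/(v + v_e) = 483 × 347/386.7 ≈ 433.4 Hz.
On the return leg the train is a moving observer: f₂ = f₁ · (v − v_e)/v = 433.4 × 307.3/347 ≈ 383.8 Hz.
Beat against the emitted tone: |f₂ − f₀| = 2v_e·f₀/(v + v_e) = 2 × 39.7 × 483/386.7 ≈ 99 Hz.

99 Hz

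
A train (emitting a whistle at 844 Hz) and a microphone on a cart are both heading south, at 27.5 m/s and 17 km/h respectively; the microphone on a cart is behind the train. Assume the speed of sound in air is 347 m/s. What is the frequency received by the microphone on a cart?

17 km/h = 4.722 m/s.
The microphone on a cart is behind, so the train is moving away from it while the microphone on a cart is moving toward the train.
General Doppler shift: f' = f · (v + v_o)/(v + v_s).
f' = 844 × (347 + 4.722)/(347 + 27.5) = 844 × 351.72/374.5 ≈ 793 Hz.

793 Hz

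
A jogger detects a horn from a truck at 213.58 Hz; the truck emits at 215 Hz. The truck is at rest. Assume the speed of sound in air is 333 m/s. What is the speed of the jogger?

2.20 m/s

f' < f, so the jogger is receding.
f' = f · (v − v_o)/v ⇒ v_o = v · |f'/f − 1|.
v_o = 333 × |213.58/215 − 1| = 333 × 0.006605 ≈ 2.20 m/s.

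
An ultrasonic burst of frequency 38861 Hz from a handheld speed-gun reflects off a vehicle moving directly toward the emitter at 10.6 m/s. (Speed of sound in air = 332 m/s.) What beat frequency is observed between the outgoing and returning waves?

At the vehicle (a moving observer), f₁ = f₀ · (v + u)/v = 38861 × 342.6/332 ≈ 40102 Hz.
On reflection it acts as a source moving toward the stationary detector: f₂ = f₁ · v/(v − u) = 40102 × 332/321.4 ≈ 41424 Hz.
Beat frequency: |f₂ − f₀| = 2u·f₀/(v − u) = 2 × 10.6 × 38861/321.4 ≈ 2563 Hz.

2563 Hz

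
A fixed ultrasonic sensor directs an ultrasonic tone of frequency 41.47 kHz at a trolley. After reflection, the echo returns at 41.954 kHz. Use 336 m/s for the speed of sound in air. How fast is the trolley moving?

Double Doppler shift off a moving reflector: f₂ = f₀ · (v + u)/(v − u) (u > 0 toward emitter).
Rearranging, u = v · (f₂ − f₀)/(f₂ + f₀) = 336 × 0.484/83.424 ≈ 1.95 m/s.
So the trolley is moving at 1.95 m/s toward the emitter.

1.95 m/s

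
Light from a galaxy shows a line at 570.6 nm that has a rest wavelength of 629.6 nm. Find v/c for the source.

λ'/λ₀ = 0.9063 < 1 (blueshift), so the source is approaching.
λ'/λ₀ = √((1 − β)/(1 + β)) for an approaching source ⇒ β = (1 − r²)/(1 + r²) with r = λ'/λ₀.
β = (1 − 0.8214)/(1 + 0.8214) ≈ 0.098.

0.098c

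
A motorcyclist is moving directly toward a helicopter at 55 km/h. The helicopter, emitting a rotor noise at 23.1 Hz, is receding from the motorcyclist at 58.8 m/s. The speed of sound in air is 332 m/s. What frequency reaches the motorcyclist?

55 km/h = 15.28 m/s.
With source receding and observer approaching, f' = f · (v + v_o)/(v + v_s).
f' = 23.1 × (332 + 15.28)/(332 + 58.8) = 23.1 × 347.28/390.8 ≈ 20.5 Hz.

20.5 Hz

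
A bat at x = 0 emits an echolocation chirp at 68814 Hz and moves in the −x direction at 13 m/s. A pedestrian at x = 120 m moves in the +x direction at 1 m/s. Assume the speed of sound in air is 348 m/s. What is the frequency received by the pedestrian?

66145 Hz

The observer lies on the +x side, so the source is heading away from the observer and the observer is heading away from the source.
With source receding and observer receding, f' = f · (v − v_o)/(v + v_s).
f' = 68814 × (348 − 1)/(348 + 13) = 68814 × 347/361 ≈ 66145 Hz.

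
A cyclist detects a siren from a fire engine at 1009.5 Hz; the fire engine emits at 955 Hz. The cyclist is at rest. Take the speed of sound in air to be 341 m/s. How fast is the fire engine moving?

18.4 m/s

f' > f, so the fire engine is approaching.
f' = f · v/(v − v_s) ⇒ v_s = v · |1 − f/f'|.
v_s = 341 × |1 − 955/1009.5| = 341 × 0.05399 ≈ 18.4 m/s.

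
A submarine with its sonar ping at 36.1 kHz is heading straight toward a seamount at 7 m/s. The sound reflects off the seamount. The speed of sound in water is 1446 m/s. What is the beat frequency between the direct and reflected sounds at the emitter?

The seamount receives the sound from a moving source: f₁ = f₀ · v/(v − v_e) = 36.1 × 1446/1439 ≈ 36.276 kHz.
On the return leg the submarine is a moving observer: f₂ = f₁ · (v + v_e)/v = 36.276 × 1453/1446 ≈ 36.451 kHz.
Equivalently f₂ = f₀ · (v + v_e)/(v − v_e).
Beat against the emitted tone (with f₀ = 36100 Hz): |f₂ − f₀| = 2v_e·f₀/(v − v_e) = 2 × 7 × 36100/1439 ≈ 351 Hz.

351 Hz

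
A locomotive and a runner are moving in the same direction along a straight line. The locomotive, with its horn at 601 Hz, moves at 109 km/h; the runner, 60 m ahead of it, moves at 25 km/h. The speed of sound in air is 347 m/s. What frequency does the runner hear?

109 km/h = 30.28 m/s; 25 km/h = 6.944 m/s.
The runner is ahead, so the locomotive is moving toward it while the runner is moving away from the locomotive.
With source approaching and observer receding, f' = f · (v − v_o)/(v − v_s).
f' = 601 × (347 − 6.944)/(347 − 30.28) = 601 × 340.06/316.72 ≈ 645 Hz.

645 Hz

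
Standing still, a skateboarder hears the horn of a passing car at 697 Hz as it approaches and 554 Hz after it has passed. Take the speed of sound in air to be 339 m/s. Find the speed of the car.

f₁/f₂ = (v + v_s)/(v − v_s), so v_s = v · (f₁ − f₂)/(f₁ + f₂).
v_s = 339 × (697 − 554)/(697 + 554) = 339 × 143/1251 ≈ 39 m/s.

39 m/s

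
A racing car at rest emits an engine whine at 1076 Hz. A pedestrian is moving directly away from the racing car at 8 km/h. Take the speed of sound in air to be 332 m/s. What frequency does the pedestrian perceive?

8 km/h = 2.222 m/s.
Moving observer, stationary source: f' = f · (v − v_o)/v.
f' = 1076 × (332 − 2.222)/332 = 1076 × 329.78/332 ≈ 1069 Hz.

1069 Hz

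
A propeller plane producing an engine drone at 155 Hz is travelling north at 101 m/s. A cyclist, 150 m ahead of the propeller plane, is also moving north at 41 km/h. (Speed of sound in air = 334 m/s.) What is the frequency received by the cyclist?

215 Hz

41 km/h = 11.39 m/s.
The cyclist is ahead, so the propeller plane is moving toward it while the cyclist is moving away from the propeller plane.
With source approaching and observer receding, f' = f · (v − v_o)/(v − v_s).
f' = 155 × (334 − 11.39)/(334 − 101) = 155 × 322.61/233 ≈ 215 Hz.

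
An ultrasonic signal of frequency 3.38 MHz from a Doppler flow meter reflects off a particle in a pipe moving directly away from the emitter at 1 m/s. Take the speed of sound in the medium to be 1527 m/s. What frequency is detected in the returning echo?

At the particle in a pipe (a moving observer), f₁ = f₀ · (v − u)/v = 3.38 × 1526/1527 ≈ 3.378 MHz.
On reflection it acts as a source moving away from the stationary detector: f₂ = f₁ · v/(v + u) = 3.378 × 1527/1528 ≈ 3.376 MHz.
Equivalently f₂ = f₀ · (v − u)/(v + u).

3.376 MHz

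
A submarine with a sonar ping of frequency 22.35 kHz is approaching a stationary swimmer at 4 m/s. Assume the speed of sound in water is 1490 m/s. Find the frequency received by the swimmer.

22.4 kHz

With the source moving toward a stationary observer, f' = f · v/(v − v_s).
f' = 22.35 × 1490/(1490 − 4) = 22.35 × 1490/1486 ≈ 22.4 kHz.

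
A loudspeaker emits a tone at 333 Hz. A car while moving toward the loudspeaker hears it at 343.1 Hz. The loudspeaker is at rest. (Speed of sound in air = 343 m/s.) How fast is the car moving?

10.4 m/s

f' = f · (v + v_o)/v ⇒ v_o = v · |f'/f − 1|.
v_o = 343 × |343.1/333 − 1| = 343 × 0.03033 ≈ 10.4 m/s.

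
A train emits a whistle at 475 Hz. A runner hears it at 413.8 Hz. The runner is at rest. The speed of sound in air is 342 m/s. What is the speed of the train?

f' < f, so the train is receding.
f' = f · v/(v + v_s) ⇒ v_s = v · |1 − f/f'|.
v_s = 342 × |1 − 475/413.8| = 342 × 0.1479 ≈ 51 m/s.

51 m/s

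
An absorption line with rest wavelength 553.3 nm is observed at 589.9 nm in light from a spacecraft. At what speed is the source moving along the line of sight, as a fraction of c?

0.064c

λ'/λ₀ = 1.0661 > 1 (redshift), so the source is receding.
λ'/λ₀ = √((1 + β)/(1 − β)) for a receding source ⇒ β = (r² − 1)/(r² + 1) with r = λ'/λ₀.
β = (1.1367 − 1)/(1.1367 + 1) ≈ 0.064.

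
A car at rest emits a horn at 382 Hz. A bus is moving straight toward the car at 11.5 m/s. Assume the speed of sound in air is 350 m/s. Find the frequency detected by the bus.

Only the observer moves, toward the source, so f' = f · (v + v_o)/v.
f' = 382 × (350 + 11.5)/350 = 382 × 361.5/350 ≈ 395 Hz.

395 Hz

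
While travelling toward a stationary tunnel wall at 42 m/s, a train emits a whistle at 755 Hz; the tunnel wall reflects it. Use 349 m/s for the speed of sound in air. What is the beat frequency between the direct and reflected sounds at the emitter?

The tunnel wall receives the sound from a moving source: f₁ = f₀ · v/(v − v_e) = 755 × 349/307 ≈ 858 Hz.
On the return leg the train is a moving observer: f₂ = f₁ · (v + v_e)/v = 858 × 391/349 ≈ 962 Hz.
Equivalently f₂ = f₀ · (v + v_e)/(v − v_e).
Beat against the emitted tone: |f₂ − f₀| = 2v_e·f₀/(v − v_e) = 2 × 42 × 755/307 ≈ 207 Hz.

207 Hz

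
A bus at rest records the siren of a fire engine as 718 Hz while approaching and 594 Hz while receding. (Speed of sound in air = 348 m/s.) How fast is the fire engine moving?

f₁/f₂ = (v + v_s)/(v − v_s), so v_s = v · (f₁ − f₂)/(f₁ + f₂).
v_s = 348 × (718 − 594)/(718 + 594) = 348 × 124/1312 ≈ 33 m/s.

33 m/s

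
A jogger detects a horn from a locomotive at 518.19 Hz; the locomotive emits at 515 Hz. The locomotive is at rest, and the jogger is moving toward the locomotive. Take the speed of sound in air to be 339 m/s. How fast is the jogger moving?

2.10 m/s

f' = f · (v + v_o)/v ⇒ v_o = v · |f'/f − 1|.
v_o = 339 × |518.19/515 − 1| = 339 × 0.006194 ≈ 2.10 m/s.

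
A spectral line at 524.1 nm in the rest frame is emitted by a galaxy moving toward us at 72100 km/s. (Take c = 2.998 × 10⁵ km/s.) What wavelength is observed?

β = v/c = 72100/299800 = 0.2405.
Relativistic Doppler for wavelength: λ' = λ₀ · √((1 − β)/(1 + β)).
λ' = 524.1 × √(0.7595/1.2405) = 524.1 × 0.78247 ≈ 410.1 nm.

410.1 nm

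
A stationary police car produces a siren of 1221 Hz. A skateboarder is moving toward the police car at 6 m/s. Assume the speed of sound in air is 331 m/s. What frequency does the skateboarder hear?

1243 Hz

Only the observer moves, toward the source, so f' = f · (v + v_o)/v.
f' = 1221 × (331 + 6)/331 = 1221 × 337/331 ≈ 1243 Hz.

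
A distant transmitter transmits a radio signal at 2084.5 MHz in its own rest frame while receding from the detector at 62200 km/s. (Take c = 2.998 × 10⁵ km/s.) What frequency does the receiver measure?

1688.8 MHz

β = v/c = 62200/299800 = 0.2075.
Relativistic Doppler for frequency: f' = f₀ · √((1 − β)/(1 + β)).
f' = 2084.5 × √(0.7925/1.2075) = 2084.5 × 0.81016 ≈ 1688.8 MHz.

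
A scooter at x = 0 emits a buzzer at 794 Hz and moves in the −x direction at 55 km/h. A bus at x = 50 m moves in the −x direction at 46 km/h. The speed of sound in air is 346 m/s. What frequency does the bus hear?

789 Hz

55 km/h = 15.28 m/s; 46 km/h = 12.78 m/s.
The observer lies on the +x side, so the source is heading away from the observer and the observer is heading toward the source.
Both move, so f' = f · (v + v_o)/(v + v_s).
f' = 794 × (346 + 12.78)/(346 + 15.28) = 794 × 358.78/361.28 ≈ 789 Hz.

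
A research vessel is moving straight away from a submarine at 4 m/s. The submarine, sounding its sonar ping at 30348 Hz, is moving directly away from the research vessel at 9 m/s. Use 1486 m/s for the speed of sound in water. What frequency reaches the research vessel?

30084 Hz

Both move, so f' = f · (v − v_o)/(v + v_s).
f' = 30348 × (1486 − 4)/(1486 + 9) = 30348 × 1482/1495 ≈ 30084 Hz.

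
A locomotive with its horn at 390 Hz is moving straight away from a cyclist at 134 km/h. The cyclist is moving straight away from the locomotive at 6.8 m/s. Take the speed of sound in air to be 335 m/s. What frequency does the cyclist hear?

134 km/h = 37.22 m/s.
General Doppler shift: f' = f · (v − v_o)/(v + v_s).
f' = 390 × (335 − 6.8)/(335 + 37.22) = 390 × 328.2/372.22 ≈ 344 Hz.

344 Hz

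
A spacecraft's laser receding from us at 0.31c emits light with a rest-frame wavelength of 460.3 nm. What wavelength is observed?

Relativistic Doppler for wavelength: λ' = λ₀ · √((1 + β)/(1 − β)).
λ' = 460.3 × √(1.3100/0.6900) = 460.3 × 1.37788 ≈ 634.2 nm.

634.2 nm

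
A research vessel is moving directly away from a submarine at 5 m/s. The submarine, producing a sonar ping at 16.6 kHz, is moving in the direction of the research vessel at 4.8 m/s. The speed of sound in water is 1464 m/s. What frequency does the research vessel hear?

With source approaching and observer receding, f' = f · (v − v_o)/(v − v_s).
f' = 16.6 × (1464 − 5)/(1464 − 4.8) = 16.6 × 1459/1459.2 ≈ 16.60 kHz.

16.60 kHz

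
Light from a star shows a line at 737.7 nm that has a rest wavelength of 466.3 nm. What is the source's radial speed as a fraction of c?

λ'/λ₀ = 1.5820 > 1 (redshift), so the source is receding.
λ'/λ₀ = √((1 + β)/(1 − β)) for a receding source ⇒ β = (r² − 1)/(r² + 1) with r = λ'/λ₀.
β = (2.5028 − 1)/(2.5028 + 1) ≈ 0.429.

0.429c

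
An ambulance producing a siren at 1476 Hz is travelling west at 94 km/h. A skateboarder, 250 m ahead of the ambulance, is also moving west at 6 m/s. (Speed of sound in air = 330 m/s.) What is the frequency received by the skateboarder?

94 km/h = 26.11 m/s.
The skateboarder is ahead, so the ambulance is moving toward it while the skateboarder is moving away from the ambulance.
With source approaching and observer receding, f' = f · (v − v_o)/(v − v_s).
f' = 1476 × (330 − 6)/(330 − 26.11) = 1476 × 324/303.89 ≈ 1574 Hz.

1574 Hz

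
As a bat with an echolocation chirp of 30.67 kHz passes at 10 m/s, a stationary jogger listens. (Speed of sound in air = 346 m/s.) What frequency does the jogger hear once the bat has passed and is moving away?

29.8 kHz

Receding: f₂ = f · v/(v + v_s) = 30.67 × 346/356 ≈ 29.8 kHz.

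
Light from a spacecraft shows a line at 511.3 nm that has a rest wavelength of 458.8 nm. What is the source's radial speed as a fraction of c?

0.108

λ'/λ₀ = 1.1144 > 1 (redshift), so the source is receding.
λ'/λ₀ = √((1 + β)/(1 − β)) for a receding source ⇒ β = (r² − 1)/(r² + 1) with r = λ'/λ₀.
β = (1.2420 − 1)/(1.2420 + 1) ≈ 0.108.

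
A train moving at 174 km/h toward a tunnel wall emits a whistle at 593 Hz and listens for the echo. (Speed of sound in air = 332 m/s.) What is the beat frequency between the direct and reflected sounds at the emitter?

174 km/h = 48.33 m/s.
The tunnel wall receives the sound from a moving source: f₁ = f₀ · v/(v − v_e) = 593 × 332/283.67 ≈ 694 Hz.
On the return leg the train is a moving observer: f₂ = f₁ · (v + v_e)/v = 694 × 380.33/332 ≈ 795 Hz.
Equivalently f₂ = f₀ · (v + v_e)/(v − v_e).
Beat against the emitted tone: |f₂ − f₀| = 2v_e·f₀/(v − v_e) = 2 × 48.33 × 593/283.67 ≈ 202 Hz.

202 Hz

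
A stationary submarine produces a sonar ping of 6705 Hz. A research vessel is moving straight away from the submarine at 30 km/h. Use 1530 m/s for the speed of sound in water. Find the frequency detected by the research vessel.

30 km/h = 8.333 m/s.
Moving observer, stationary source: f' = f · (v − v_o)/v.
f' = 6705 × (1530 − 8.333)/1530 = 6705 × 1521.7/1530 ≈ 6668 Hz.

6668 Hz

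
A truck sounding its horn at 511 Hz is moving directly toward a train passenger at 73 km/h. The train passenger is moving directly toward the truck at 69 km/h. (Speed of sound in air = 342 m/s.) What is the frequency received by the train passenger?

73 km/h = 20.28 m/s; 69 km/h = 19.17 m/s.
Both move, so f' = f · (v + v_o)/(v − v_s).
f' = 511 × (342 + 19.17)/(342 − 20.28) = 511 × 361.17/321.72 ≈ 574 Hz.

574 Hz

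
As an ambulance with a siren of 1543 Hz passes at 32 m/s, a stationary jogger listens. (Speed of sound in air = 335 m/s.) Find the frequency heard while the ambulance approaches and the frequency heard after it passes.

1706 Hz approaching; 1408 Hz receding

Approaching: f₁ = f · v/(v − v_s) = 1543 × 335/303 ≈ 1706 Hz.
Receding: f₂ = f · v/(v + v_s) = 1543 × 335/367 ≈ 1408 Hz.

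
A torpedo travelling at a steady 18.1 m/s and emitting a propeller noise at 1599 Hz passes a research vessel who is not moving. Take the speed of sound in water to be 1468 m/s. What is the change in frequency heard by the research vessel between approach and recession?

39.4 Hz

Approaching: f₁ = f · v/(v − v_s) = 1599 × 1468/1449.9 ≈ 1619.0 Hz.
Receding: f₂ = f · v/(v + v_s) = 1599 × 1468/1486.1 ≈ 1579.5 Hz.
Drop: f₁ − f₂ = 2f·v·v_s/(v² − v_s²) = 2 × 1599 × 1468 × 18.1/(1468² − 18.1²) ≈ 39.4 Hz.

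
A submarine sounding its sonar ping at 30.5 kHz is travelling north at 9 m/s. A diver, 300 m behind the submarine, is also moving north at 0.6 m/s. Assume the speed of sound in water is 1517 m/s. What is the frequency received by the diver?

30.3 kHz

The diver is behind, so the submarine is moving away from it while the diver is moving toward the submarine.
General Doppler shift: f' = f · (v + v_o)/(v + v_s).
f' = 30.5 × (1517 + 0.6)/(1517 + 9) = 30.5 × 1517.6/1526 ≈ 30.3 kHz.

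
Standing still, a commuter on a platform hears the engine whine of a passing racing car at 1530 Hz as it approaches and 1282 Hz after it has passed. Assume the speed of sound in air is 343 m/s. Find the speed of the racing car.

f₁/f₂ = (v + v_s)/(v − v_s), so v_s = v · (f₁ − f₂)/(f₁ + f₂).
v_s = 343 × (1530 − 1282)/(1530 + 1282) = 343 × 248/2812 ≈ 30 m/s.

30 m/s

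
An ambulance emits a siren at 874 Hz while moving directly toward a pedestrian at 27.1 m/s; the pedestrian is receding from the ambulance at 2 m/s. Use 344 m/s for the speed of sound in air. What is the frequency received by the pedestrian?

943 Hz

General Doppler shift: f' = f · (v − v_o)/(v − v_s).
f' = 874 × (344 − 2)/(344 − 27.1) = 874 × 342/316.9 ≈ 943 Hz.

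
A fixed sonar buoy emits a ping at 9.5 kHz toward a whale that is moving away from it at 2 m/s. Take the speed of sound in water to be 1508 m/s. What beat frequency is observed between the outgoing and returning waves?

The whale first receives the wave as a moving observer: f₁ = f₀ · (v − u)/v = 9.5 × (1508 − 2)/1508 ≈ 9.4874 kHz.
The reflection then acts as a moving source: f₂ = f₁ · v/(v + u) ≈ 9.4748 kHz.
Beat frequency (with f₀ = 9500 Hz): |f₂ − f₀| = 2u·f₀/(v + u) = 2 × 2 × 9500/1510 ≈ 25.2 Hz.

25.2 Hz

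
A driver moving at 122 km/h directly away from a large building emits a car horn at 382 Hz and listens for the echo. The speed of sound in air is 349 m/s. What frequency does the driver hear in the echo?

122 km/h = 33.89 m/s.
The large building receives the sound from a moving source: f₁ = f₀ · v/(v + v_e) = 382 × 349/382.89 ≈ 348 Hz.
On the return leg the driver is a moving observer: f₂ = f₁ · (v − v_e)/v = 348 × 315.11/349 ≈ 314 Hz.
Equivalently f₂ = f₀ · (v − v_e)/(v + v_e).

314 Hz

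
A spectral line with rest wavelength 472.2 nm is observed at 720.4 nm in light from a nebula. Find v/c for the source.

0.399

λ'/λ₀ = 1.5256 > 1 (redshift), so the source is receding.
λ'/λ₀ = √((1 + β)/(1 − β)) for a receding source ⇒ β = (r² − 1)/(r² + 1) with r = λ'/λ₀.
β = (2.3275 − 1)/(2.3275 + 1) ≈ 0.399.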